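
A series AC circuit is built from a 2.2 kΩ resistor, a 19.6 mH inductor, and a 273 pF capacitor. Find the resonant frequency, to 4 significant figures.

ω₀ = 1/√(LC) = 1/√(0.0196 × 2.73e-10) = 432300 rad/s
f₀ = ω₀/(2π) = 68.80 kHz

68.80 kHz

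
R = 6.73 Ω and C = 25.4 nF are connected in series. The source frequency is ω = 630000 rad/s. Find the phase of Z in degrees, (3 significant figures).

X_C = 1/(ωC) = 62.5 Ω
Z = 6.73 − j62.5 Ω
|Z| = √(6.73² + 62.5²) = 62.9 Ω
∠Z = arctan(-62.5/6.73) = -83.9°

-83.9°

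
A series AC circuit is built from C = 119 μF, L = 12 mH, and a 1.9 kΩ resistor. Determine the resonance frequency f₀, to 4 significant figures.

133.2 Hz

ω₀ = 1/√(LC) = 1/√(0.012 × 0.000119) = 836.8 rad/s
f₀ = ω₀/(2π) = 133.2 Hz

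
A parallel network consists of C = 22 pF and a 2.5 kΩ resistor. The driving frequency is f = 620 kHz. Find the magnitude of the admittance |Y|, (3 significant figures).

ω = 2πf = 3.896e+06 rad/s
X_C = 1/(ωC) = 11700 Ω
Parallel: admittances add. Y = 1/R + jωC
Y = (0.000400 + j8.57e-05) S
|Y| = 0.000409 S → |Z| = 1/|Y| = 2440 Ω, ∠Z = −∠Y = -12.1°

409 μS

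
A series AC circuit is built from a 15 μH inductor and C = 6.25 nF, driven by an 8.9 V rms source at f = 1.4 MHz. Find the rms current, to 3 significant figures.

ω = 2πf = 8.796e+06 rad/s
X_L = ωL = 132 Ω
X_C = 1/(ωC) = 18.2 Ω
Net reactance X = X_L − X_C = 114 Ω
Z = j114 Ω
|Z| = √(0² + 114²) = 114 Ω
I = V/|Z| = 8.9/114 = 78.2 mA

78.2 mA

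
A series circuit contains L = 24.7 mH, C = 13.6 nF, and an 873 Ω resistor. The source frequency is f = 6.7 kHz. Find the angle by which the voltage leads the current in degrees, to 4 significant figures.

-39.00°

ω = 2πf = 42100 rad/s
X_L = ωL = 1040 Ω
X_C = 1/(ωC) = 1747 Ω
Net reactance X = X_L − X_C = -706.8 Ω
Z = 873.0 − j706.8 Ω
|Z| = √(873.0² + 706.8²) = 1123 Ω
∠Z = arctan(-706.8/873.0) = -39.00°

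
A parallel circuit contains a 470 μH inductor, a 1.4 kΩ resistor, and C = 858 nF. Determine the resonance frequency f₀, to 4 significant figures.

7.926 kHz

ω₀ = 1/√(LC) = 1/√(0.00047 × 8.58e-07) = 49800 rad/s
f₀ = ω₀/(2π) = 7.926 kHz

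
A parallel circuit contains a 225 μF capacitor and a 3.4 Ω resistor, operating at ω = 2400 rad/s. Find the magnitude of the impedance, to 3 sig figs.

1.63 Ω

X_C = 1/(ωC) = 1.85 Ω
Parallel: admittances add. Y = 1/R + jωC
Y = (0.294 + j0.540) S
|Y| = 0.615 S → |Z| = 1/|Y| = 1.63 Ω, ∠Z = −∠Y = -61.4°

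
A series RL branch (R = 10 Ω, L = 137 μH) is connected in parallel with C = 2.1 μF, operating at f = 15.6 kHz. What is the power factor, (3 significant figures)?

0.220

ω = 2πf = 98020 rad/s
X_L = ωL = 13.4 Ω
X_C = 1/(ωC) = 4.86 Ω
Branch 1 (R+jX_L): Z₁ = 10.0 + j13.4 Ω, |Z₁| = 16.7 Ω
Branch 2 (−jX_C): Z₂ = −j4.86 Ω
Parallel: Z = Z₁Z₂/(Z₁+Z₂), |Z| = 6.18 Ω, ∠Z = -77.3°
cos φ = cos(-77.3°) = 0.220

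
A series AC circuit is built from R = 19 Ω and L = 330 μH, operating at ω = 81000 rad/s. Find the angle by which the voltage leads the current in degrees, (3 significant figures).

X_L = ωL = 26.7 Ω
Z = 19.0 + j26.7 Ω
|Z| = √(19.0² + 26.7²) = 32.8 Ω
∠Z = arctan(26.7/19.0) = 54.6°

54.6°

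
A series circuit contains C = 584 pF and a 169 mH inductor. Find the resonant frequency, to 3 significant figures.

16.0 kHz

ω₀ = 1/√(LC) = 1/√(0.169 × 5.84e-10) = 100700 rad/s
f₀ = ω₀/(2π) = 16.0 kHz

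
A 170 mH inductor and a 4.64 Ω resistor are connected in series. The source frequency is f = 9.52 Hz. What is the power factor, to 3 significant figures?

ω = 2πf = 59.82 rad/s
X_L = ωL = 10.2 Ω
Z = 4.64 + j10.2 Ω
|Z| = √(4.64² + 10.2²) = 11.2 Ω
∠Z = arctan(10.2/4.64) = 65.5°
cos φ = cos(65.5°) = 0.415

0.415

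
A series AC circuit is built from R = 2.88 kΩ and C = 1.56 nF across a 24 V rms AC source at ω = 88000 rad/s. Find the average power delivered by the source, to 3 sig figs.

X_C = 1/(ωC) = 7280 Ω
Z = 2880 − j7280 Ω
|Z| = √(2880² + 7280²) = 7830 Ω
∠Z = arctan(-7280/2880) = -68.4°
I = V/|Z| = 3.06 mA
P = VI cos φ = 24 × 0.00306 × cos(-68.4°) = 27.0 mW

27.0 mW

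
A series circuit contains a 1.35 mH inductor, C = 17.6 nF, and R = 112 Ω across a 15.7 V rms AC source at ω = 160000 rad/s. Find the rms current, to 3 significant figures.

87.9 mA

X_L = ωL = 216 Ω
X_C = 1/(ωC) = 355 Ω
Net reactance X = X_L − X_C = -139 Ω
Z = 112 − j139 Ω
|Z| = √(112² + 139²) = 179 Ω
I = V/|Z| = 15.7/179 = 87.9 mA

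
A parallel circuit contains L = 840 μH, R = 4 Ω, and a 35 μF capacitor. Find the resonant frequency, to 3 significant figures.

928 Hz

ω₀ = 1/√(LC) = 1/√(0.00084 × 3.5e-05) = 5832 rad/s
f₀ = ω₀/(2π) = 928 Hz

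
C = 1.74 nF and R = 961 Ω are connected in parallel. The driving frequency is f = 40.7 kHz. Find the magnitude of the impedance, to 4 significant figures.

ω = 2πf = 255700 rad/s
X_C = 1/(ωC) = 2247 Ω
Parallel: admittances add. Y = 1/R + jωC
Y = (0.001041 + j0.0004450) S
|Y| = 0.001132 S → |Z| = 1/|Y| = 883.6 Ω, ∠Z = −∠Y = -23.15°

883.6 Ω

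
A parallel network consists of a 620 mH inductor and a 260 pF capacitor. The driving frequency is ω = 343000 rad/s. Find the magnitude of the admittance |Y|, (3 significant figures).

84.5 μS

X_L = ωL = 213000 Ω
X_C = 1/(ωC) = 11200 Ω
Parallel: admittances add. Y = 1/(jωL) + jωC
Y = (0 + j8.45e-05) S
|Y| = 8.45e-05 S → |Z| = 1/|Y| = 11800 Ω, ∠Z = −∠Y = -90.0°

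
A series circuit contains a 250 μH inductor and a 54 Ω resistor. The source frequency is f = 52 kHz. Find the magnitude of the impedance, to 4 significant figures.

ω = 2πf = 326700 rad/s
X_L = ωL = 81.68 Ω
Z = 54.00 + j81.68 Ω
|Z| = √(54.00² + 81.68²) = 97.92 Ω

97.92 Ω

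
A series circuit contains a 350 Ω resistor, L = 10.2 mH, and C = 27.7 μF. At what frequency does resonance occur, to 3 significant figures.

ω₀ = 1/√(LC) = 1/√(0.0102 × 2.77e-05) = 1881 rad/s
f₀ = ω₀/(2π) = 299 Hz

299 Hz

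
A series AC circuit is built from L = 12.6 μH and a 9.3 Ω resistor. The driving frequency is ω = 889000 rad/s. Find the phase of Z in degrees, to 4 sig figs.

50.30°

X_L = ωL = 11.20 Ω
Z = 9.300 + j11.20 Ω
|Z| = √(9.300² + 11.20²) = 14.56 Ω
∠Z = arctan(11.20/9.300) = 50.30°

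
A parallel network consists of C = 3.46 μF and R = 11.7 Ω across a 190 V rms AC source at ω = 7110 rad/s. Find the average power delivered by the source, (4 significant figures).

3.085 kW

X_C = 1/(ωC) = 40.65 Ω
Parallel: admittances add. Y = 1/R + jωC
Y = (0.08547 + j0.02460) S
|Y| = 0.08894 S → |Z| = 1/|Y| = 11.24 Ω, ∠Z = −∠Y = -16.06°
I = V/|Z| = 16.90 A
P = VI cos φ = 190 × 16.90 × cos(-16.06°) = 3.085 kW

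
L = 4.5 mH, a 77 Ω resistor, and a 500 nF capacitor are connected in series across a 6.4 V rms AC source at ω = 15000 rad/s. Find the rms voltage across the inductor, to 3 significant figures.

4.26 V

X_L = ωL = 67.5 Ω
X_C = 1/(ωC) = 133 Ω
Net reactance X = X_L − X_C = -65.8 Ω
Z = 77.0 − j65.8 Ω
|Z| = √(77.0² + 65.8²) = 101 Ω
I = V/|Z| = 63.2 mA
V_L = I·|Z_L| = 0.0632 × 67.5 = 4.26 V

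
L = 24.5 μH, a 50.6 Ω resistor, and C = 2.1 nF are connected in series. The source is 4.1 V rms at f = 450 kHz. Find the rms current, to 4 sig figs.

ω = 2πf = 2.827e+06 rad/s
X_L = ωL = 69.27 Ω
X_C = 1/(ωC) = 168.4 Ω
Net reactance X = X_L − X_C = -99.15 Ω
Z = 50.60 − j99.15 Ω
|Z| = √(50.60² + 99.15²) = 111.3 Ω
I = V/|Z| = 4.1/111.3 = 36.83 mA

36.83 mA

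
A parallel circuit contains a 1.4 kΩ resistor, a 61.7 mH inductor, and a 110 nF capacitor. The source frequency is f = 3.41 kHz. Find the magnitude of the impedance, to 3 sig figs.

ω = 2πf = 21430 rad/s
X_L = ωL = 1320 Ω
X_C = 1/(ωC) = 424 Ω
Parallel: admittances add. Y = 1/R + 1/(jωL) + jωC
Y = (0.000714 + j0.00160) S
|Y| = 0.00175 S → |Z| = 1/|Y| = 571 Ω, ∠Z = −∠Y = -65.9°

571 Ω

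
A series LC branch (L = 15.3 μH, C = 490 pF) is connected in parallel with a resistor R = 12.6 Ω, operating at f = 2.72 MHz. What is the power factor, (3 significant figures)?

0.996

ω = 2πf = 1.709e+07 rad/s
X_L = ωL = 261 Ω
X_C = 1/(ωC) = 119 Ω
Branch 1: Z₁ = R = 12.6 Ω
Branch 2 (series LC): Z₂ = j(X_L − X_C) = j142 Ω
Parallel: Z = Z₁Z₂/(Z₁+Z₂), |Z| = 12.6 Ω, ∠Z = 5.07°
cos φ = cos(5.07°) = 0.996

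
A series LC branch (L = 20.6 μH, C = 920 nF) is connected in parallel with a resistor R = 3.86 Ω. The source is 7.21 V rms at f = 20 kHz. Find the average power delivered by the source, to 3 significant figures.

ω = 2πf = 125700 rad/s
X_L = ωL = 2.59 Ω
X_C = 1/(ωC) = 8.65 Ω
Branch 1: Z₁ = R = 3.86 Ω
Branch 2 (series LC): Z₂ = j(X_L − X_C) = −j6.06 Ω
Parallel: Z = Z₁Z₂/(Z₁+Z₂), |Z| = 3.26 Ω, ∠Z = -32.5°
I = V/|Z| = 2.21 A
P = VI cos φ = 7.21 × 2.21 × cos(-32.5°) = 13.5 W

13.5 W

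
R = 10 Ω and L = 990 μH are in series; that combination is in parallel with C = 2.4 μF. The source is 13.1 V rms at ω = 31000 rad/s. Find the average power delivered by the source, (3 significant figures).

1.65 W

X_L = ωL = 30.7 Ω
X_C = 1/(ωC) = 13.4 Ω
Branch 1 (R+jX_L): Z₁ = 10.0 + j30.7 Ω, |Z₁| = 32.3 Ω
Branch 2 (−jX_C): Z₂ = −j13.4 Ω
Parallel: Z = Z₁Z₂/(Z₁+Z₂), |Z| = 21.8 Ω, ∠Z = -77.9°
I = V/|Z| = 602 mA
P = VI cos φ = 13.1 × 0.602 × cos(-77.9°) = 1.65 W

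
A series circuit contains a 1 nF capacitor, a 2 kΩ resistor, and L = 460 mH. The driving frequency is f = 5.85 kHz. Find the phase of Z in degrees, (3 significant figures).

ω = 2πf = 36760 rad/s
X_L = ωL = 16900 Ω
X_C = 1/(ωC) = 27200 Ω
Net reactance X = X_L − X_C = -10300 Ω
Z = 2000 − j10300 Ω
|Z| = √(2000² + 10300²) = 10500 Ω
∠Z = arctan(-10300/2000) = -79.0°

-79.0°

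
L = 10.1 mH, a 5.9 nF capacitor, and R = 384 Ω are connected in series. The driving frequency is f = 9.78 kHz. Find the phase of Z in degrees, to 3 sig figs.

-79.8°

ω = 2πf = 61450 rad/s
X_L = ωL = 621 Ω
X_C = 1/(ωC) = 2760 Ω
Net reactance X = X_L − X_C = -2140 Ω
Z = 384 − j2140 Ω
|Z| = √(384² + 2140²) = 2170 Ω
∠Z = arctan(-2140/384) = -79.8°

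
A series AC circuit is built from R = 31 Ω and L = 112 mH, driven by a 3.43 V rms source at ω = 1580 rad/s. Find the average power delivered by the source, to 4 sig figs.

11.30 mW

X_L = ωL = 177.0 Ω
Z = 31.00 + j177.0 Ω
|Z| = √(31.00² + 177.0²) = 179.7 Ω
∠Z = arctan(177.0/31.00) = 80.06°
I = V/|Z| = 19.09 mA
P = VI cos φ = 3.43 × 0.01909 × cos(80.06°) = 11.30 mW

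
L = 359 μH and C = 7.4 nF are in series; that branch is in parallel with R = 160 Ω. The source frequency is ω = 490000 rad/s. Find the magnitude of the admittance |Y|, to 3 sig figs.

11.8 mS

X_L = ωL = 176 Ω
X_C = 1/(ωC) = 276 Ω
Branch 1: Z₁ = R = 160 Ω
Branch 2 (series LC): Z₂ = j(X_L − X_C) = −j99.9 Ω
Parallel: Z = Z₁Z₂/(Z₁+Z₂), |Z| = 84.7 Ω, ∠Z = -58.0°
|Y| = 1/|Z| = 11.8 mS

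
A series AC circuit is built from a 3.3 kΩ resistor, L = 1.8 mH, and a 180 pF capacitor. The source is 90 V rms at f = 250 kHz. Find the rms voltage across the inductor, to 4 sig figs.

75.39 V

ω = 2πf = 1.571e+06 rad/s
X_L = ωL = 2827 Ω
X_C = 1/(ωC) = 3537 Ω
Net reactance X = X_L − X_C = -709.3 Ω
Z = 3300 − j709.3 Ω
|Z| = √(3300² + 709.3²) = 3375 Ω
I = V/|Z| = 26.66 mA
V_L = I·|Z_L| = 0.02666 × 2827 = 75.39 V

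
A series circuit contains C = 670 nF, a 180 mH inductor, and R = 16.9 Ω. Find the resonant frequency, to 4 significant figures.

ω₀ = 1/√(LC) = 1/√(0.18 × 6.7e-07) = 2880 rad/s
f₀ = ω₀/(2π) = 458.3 Hz

458.3 Hz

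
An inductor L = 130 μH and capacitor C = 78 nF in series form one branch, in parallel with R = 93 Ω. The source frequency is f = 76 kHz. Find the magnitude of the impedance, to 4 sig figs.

ω = 2πf = 477500 rad/s
X_L = ωL = 62.08 Ω
X_C = 1/(ωC) = 26.85 Ω
Branch 1: Z₁ = R = 93.00 Ω
Branch 2 (series LC): Z₂ = j(X_L − X_C) = j35.23 Ω
Parallel: Z = Z₁Z₂/(Z₁+Z₂), |Z| = 32.95 Ω, ∠Z = 69.25°

32.95 Ω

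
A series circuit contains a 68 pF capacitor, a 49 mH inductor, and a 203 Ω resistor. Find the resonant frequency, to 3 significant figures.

ω₀ = 1/√(LC) = 1/√(0.049 × 6.8e-11) = 547800 rad/s
f₀ = ω₀/(2π) = 87.2 kHz

87.2 kHz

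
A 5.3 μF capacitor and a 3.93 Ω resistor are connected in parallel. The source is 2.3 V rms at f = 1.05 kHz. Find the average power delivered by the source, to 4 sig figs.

1.346 W

ω = 2πf = 6597 rad/s
X_C = 1/(ωC) = 28.60 Ω
Parallel: admittances add. Y = 1/R + jωC
Y = (0.2545 + j0.03497) S
|Y| = 0.2568 S → |Z| = 1/|Y| = 3.893 Ω, ∠Z = −∠Y = -7.824°
I = V/|Z| = 590.7 mA
P = VI cos φ = 2.3 × 0.5907 × cos(-7.824°) = 1.346 W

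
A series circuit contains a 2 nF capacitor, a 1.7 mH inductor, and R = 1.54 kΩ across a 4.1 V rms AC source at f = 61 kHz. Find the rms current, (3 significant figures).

2.45 mA

ω = 2πf = 383300 rad/s
X_L = ωL = 652 Ω
X_C = 1/(ωC) = 1300 Ω
Net reactance X = X_L − X_C = -653 Ω
Z = 1540 − j653 Ω
|Z| = √(1540² + 653²) = 1670 Ω
I = V/|Z| = 4.1/1670 = 2.45 mA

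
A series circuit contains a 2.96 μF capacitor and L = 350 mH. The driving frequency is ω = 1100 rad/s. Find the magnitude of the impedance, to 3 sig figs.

77.9 Ω

X_L = ωL = 385 Ω
X_C = 1/(ωC) = 307 Ω
Net reactance X = X_L − X_C = 77.9 Ω
Z = j77.9 Ω
|Z| = √(0² + 77.9²) = 77.9 Ω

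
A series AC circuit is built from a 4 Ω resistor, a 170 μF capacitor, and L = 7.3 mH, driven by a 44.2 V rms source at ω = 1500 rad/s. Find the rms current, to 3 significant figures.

5.47 A

X_L = ωL = 10.9 Ω
X_C = 1/(ωC) = 3.92 Ω
Net reactance X = X_L − X_C = 7.03 Ω
Z = 4.00 + j7.03 Ω
|Z| = √(4.00² + 7.03²) = 8.09 Ω
I = V/|Z| = 44.2/8.09 = 5.47 A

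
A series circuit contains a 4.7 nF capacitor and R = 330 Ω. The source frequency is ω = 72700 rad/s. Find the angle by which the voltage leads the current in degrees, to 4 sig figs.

X_C = 1/(ωC) = 2927 Ω
Z = 330.0 − j2927 Ω
|Z| = √(330.0² + 2927²) = 2945 Ω
∠Z = arctan(-2927/330.0) = -83.57°

-83.57°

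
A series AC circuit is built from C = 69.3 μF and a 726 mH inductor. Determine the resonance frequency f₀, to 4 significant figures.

ω₀ = 1/√(LC) = 1/√(0.726 × 6.93e-05) = 141.0 rad/s
f₀ = ω₀/(2π) = 22.44 Hz

22.44 Hz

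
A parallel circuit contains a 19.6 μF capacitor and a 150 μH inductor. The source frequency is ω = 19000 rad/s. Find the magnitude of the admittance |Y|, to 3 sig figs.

21.5 mS

X_L = ωL = 2.85 Ω
X_C = 1/(ωC) = 2.69 Ω
Parallel: admittances add. Y = 1/(jωL) + jωC
Y = (0 + j0.0215) S
|Y| = 0.0215 S → |Z| = 1/|Y| = 46.5 Ω, ∠Z = −∠Y = -90.0°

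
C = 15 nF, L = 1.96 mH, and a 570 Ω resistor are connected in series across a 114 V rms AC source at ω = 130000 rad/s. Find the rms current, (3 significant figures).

X_L = ωL = 255 Ω
X_C = 1/(ωC) = 513 Ω
Net reactance X = X_L − X_C = -258 Ω
Z = 570 − j258 Ω
|Z| = √(570² + 258²) = 626 Ω
I = V/|Z| = 114/626 = 182 mA

182 mA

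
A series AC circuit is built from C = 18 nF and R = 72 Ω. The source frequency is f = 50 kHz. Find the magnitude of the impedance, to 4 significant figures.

190.9 Ω

ω = 2πf = 314200 rad/s
X_C = 1/(ωC) = 176.8 Ω
Z = 72.00 − j176.8 Ω
|Z| = √(72.00² + 176.8²) = 190.9 Ω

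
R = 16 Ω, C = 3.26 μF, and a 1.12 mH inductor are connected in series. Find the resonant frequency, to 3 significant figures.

2.63 kHz

ω₀ = 1/√(LC) = 1/√(0.00112 × 3.26e-06) = 16550 rad/s
f₀ = ω₀/(2π) = 2.63 kHz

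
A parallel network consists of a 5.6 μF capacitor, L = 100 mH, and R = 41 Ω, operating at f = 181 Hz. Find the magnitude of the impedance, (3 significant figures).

ω = 2πf = 1137 rad/s
X_L = ωL = 114 Ω
X_C = 1/(ωC) = 157 Ω
Parallel: admittances add. Y = 1/R + 1/(jωL) + jωC
Y = (0.0244 − j0.00242) S
|Y| = 0.0245 S → |Z| = 1/|Y| = 40.8 Ω, ∠Z = −∠Y = 5.68°

40.8 Ω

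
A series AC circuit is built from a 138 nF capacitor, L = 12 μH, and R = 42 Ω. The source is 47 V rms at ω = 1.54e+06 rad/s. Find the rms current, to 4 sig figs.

X_L = ωL = 18.48 Ω
X_C = 1/(ωC) = 4.705 Ω
Net reactance X = X_L − X_C = 13.77 Ω
Z = 42.00 + j13.77 Ω
|Z| = √(42.00² + 13.77²) = 44.20 Ω
I = V/|Z| = 47/44.20 = 1.063 A

1.063 A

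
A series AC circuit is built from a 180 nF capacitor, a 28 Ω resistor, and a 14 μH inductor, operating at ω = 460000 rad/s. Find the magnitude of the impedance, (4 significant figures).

28.56 Ω

X_L = ωL = 6.440 Ω
X_C = 1/(ωC) = 12.08 Ω
Net reactance X = X_L − X_C = -5.637 Ω
Z = 28.00 − j5.637 Ω
|Z| = √(28.00² + 5.637²) = 28.56 Ω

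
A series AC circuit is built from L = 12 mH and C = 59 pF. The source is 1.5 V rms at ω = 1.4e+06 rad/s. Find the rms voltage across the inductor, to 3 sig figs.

5.37 V

X_L = ωL = 16800 Ω
X_C = 1/(ωC) = 12100 Ω
Net reactance X = X_L − X_C = 4690 Ω
Z = j4690 Ω
|Z| = √(0² + 4690²) = 4690 Ω
I = V/|Z| = 320 μA
V_L = I·|Z_L| = 0.000320 × 16800 = 5.37 V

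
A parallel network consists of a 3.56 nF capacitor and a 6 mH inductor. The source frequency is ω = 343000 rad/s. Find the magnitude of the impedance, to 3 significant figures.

X_L = ωL = 2060 Ω
X_C = 1/(ωC) = 819 Ω
Parallel: admittances add. Y = 1/(jωL) + jωC
Y = (0 + j0.000735) S
|Y| = 0.000735 S → |Z| = 1/|Y| = 1360 Ω, ∠Z = −∠Y = -90.0°

1360 Ω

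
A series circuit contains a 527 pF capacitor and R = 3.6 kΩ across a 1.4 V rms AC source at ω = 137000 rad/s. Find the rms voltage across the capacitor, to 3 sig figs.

1.35 V

X_C = 1/(ωC) = 13900 Ω
Z = 3600 − j13900 Ω
|Z| = √(3600² + 13900²) = 14300 Ω
I = V/|Z| = 97.8 μA
V_C = I·|Z_C| = 9.78e-05 × 13900 = 1.35 V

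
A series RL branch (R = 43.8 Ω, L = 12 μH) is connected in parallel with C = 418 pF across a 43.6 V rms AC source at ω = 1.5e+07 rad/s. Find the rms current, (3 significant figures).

71.4 mA

X_L = ωL = 180 Ω
X_C = 1/(ωC) = 159 Ω
Branch 1 (R+jX_L): Z₁ = 43.8 + j180 Ω, |Z₁| = 185 Ω
Branch 2 (−jX_C): Z₂ = −j159 Ω
Parallel: Z = Z₁Z₂/(Z₁+Z₂), |Z| = 611 Ω, ∠Z = -38.8°
I = V/|Z| = 43.6/611 = 71.4 mA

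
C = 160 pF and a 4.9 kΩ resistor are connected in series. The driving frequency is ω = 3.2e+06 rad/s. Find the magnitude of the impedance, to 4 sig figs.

5275 Ω

X_C = 1/(ωC) = 1953 Ω
Z = 4900 − j1953 Ω
|Z| = √(4900² + 1953²) = 5275 Ω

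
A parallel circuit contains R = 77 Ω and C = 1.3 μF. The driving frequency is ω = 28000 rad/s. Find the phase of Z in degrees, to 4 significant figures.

-70.36°

X_C = 1/(ωC) = 27.47 Ω
Parallel: admittances add. Y = 1/R + jωC
Y = (0.01299 + j0.03640) S
|Y| = 0.03865 S → |Z| = 1/|Y| = 25.87 Ω, ∠Z = −∠Y = -70.36°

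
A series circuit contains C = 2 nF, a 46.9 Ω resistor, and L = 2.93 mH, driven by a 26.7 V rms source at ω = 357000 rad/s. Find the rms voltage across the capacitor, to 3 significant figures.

X_L = ωL = 1050 Ω
X_C = 1/(ωC) = 1400 Ω
Net reactance X = X_L − X_C = -355 Ω
Z = 46.9 − j355 Ω
|Z| = √(46.9² + 355²) = 358 Ω
I = V/|Z| = 74.7 mA
V_C = I·|Z_C| = 0.0747 × 1400 = 105 V

105 V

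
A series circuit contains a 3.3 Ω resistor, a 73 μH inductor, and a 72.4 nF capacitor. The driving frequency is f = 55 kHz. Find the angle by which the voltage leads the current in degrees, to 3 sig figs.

ω = 2πf = 345600 rad/s
X_L = ωL = 25.2 Ω
X_C = 1/(ωC) = 40.0 Ω
Net reactance X = X_L − X_C = -14.7 Ω
Z = 3.30 − j14.7 Ω
|Z| = √(3.30² + 14.7²) = 15.1 Ω
∠Z = arctan(-14.7/3.30) = -77.4°

-77.4°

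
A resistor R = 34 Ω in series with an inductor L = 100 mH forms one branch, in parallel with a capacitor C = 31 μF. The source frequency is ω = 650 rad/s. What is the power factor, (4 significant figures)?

0.6165

X_L = ωL = 65.00 Ω
X_C = 1/(ωC) = 49.63 Ω
Branch 1 (R+jX_L): Z₁ = 34.00 + j65.00 Ω, |Z₁| = 73.36 Ω
Branch 2 (−jX_C): Z₂ = −j49.63 Ω
Parallel: Z = Z₁Z₂/(Z₁+Z₂), |Z| = 97.56 Ω, ∠Z = -51.94°
cos φ = cos(-51.94°) = 0.6165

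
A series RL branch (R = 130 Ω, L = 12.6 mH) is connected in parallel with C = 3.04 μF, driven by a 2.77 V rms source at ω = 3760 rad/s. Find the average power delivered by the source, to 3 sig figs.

52.1 mW

X_L = ωL = 47.4 Ω
X_C = 1/(ωC) = 87.5 Ω
Branch 1 (R+jX_L): Z₁ = 130 + j47.4 Ω, |Z₁| = 138 Ω
Branch 2 (−jX_C): Z₂ = −j87.5 Ω
Parallel: Z = Z₁Z₂/(Z₁+Z₂), |Z| = 89.0 Ω, ∠Z = -52.8°
I = V/|Z| = 31.1 mA
P = VI cos φ = 2.77 × 0.0311 × cos(-52.8°) = 52.1 mW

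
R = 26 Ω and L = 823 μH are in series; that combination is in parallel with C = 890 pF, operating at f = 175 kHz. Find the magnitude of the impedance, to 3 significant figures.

7720 Ω

ω = 2πf = 1.1e+06 rad/s
X_L = ωL = 905 Ω
X_C = 1/(ωC) = 1020 Ω
Branch 1 (R+jX_L): Z₁ = 26.0 + j905 Ω, |Z₁| = 905 Ω
Branch 2 (−jX_C): Z₂ = −j1020 Ω
Parallel: Z = Z₁Z₂/(Z₁+Z₂), |Z| = 7720 Ω, ∠Z = 75.8°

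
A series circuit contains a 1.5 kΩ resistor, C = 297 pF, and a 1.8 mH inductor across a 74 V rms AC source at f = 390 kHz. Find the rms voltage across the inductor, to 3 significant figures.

96.4 V

ω = 2πf = 2.45e+06 rad/s
X_L = ωL = 4410 Ω
X_C = 1/(ωC) = 1370 Ω
Net reactance X = X_L − X_C = 3040 Ω
Z = 1500 + j3040 Ω
|Z| = √(1500² + 3040²) = 3390 Ω
I = V/|Z| = 21.8 mA
V_L = I·|Z_L| = 0.0218 × 4410 = 96.4 V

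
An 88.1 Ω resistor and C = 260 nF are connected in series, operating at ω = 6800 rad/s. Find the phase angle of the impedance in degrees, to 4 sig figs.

-81.15°

X_C = 1/(ωC) = 565.6 Ω
Z = 88.10 − j565.6 Ω
|Z| = √(88.10² + 565.6²) = 572.4 Ω
∠Z = arctan(-565.6/88.10) = -81.15°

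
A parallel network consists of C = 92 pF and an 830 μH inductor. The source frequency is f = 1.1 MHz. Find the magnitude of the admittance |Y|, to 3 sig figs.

ω = 2πf = 6.912e+06 rad/s
X_L = ωL = 5740 Ω
X_C = 1/(ωC) = 1570 Ω
Parallel: admittances add. Y = 1/(jωL) + jωC
Y = (0 + j0.000462) S
|Y| = 0.000462 S → |Z| = 1/|Y| = 2170 Ω, ∠Z = −∠Y = -90.0°

462 μS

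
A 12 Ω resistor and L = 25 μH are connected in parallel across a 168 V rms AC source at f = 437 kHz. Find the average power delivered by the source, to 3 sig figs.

2.35 kW

ω = 2πf = 2.746e+06 rad/s
X_L = ωL = 68.6 Ω
Parallel: admittances add. Y = 1/R + 1/(jωL)
Y = (0.0833 − j0.0146) S
|Y| = 0.0846 S → |Z| = 1/|Y| = 11.8 Ω, ∠Z = −∠Y = 9.92°
I = V/|Z| = 14.2 A
P = VI cos φ = 168 × 14.2 × cos(9.92°) = 2.35 kW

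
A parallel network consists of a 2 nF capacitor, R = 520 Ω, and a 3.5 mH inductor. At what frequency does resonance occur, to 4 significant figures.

ω₀ = 1/√(LC) = 1/√(0.0035 × 2e-09) = 378000 rad/s
f₀ = ω₀/(2π) = 60.15 kHz

60.15 kHz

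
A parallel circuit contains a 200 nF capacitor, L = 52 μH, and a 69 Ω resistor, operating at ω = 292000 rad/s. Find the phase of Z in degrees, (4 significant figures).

X_L = ωL = 15.18 Ω
X_C = 1/(ωC) = 17.12 Ω
Parallel: admittances add. Y = 1/R + 1/(jωL) + jωC
Y = (0.01449 − j0.007459) S
|Y| = 0.01630 S → |Z| = 1/|Y| = 61.35 Ω, ∠Z = −∠Y = 27.23°

27.23°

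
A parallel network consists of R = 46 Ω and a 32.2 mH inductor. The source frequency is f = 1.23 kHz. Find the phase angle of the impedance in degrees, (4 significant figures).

ω = 2πf = 7728 rad/s
X_L = ωL = 248.9 Ω
Parallel: admittances add. Y = 1/R + 1/(jωL)
Y = (0.02174 − j0.004018) S
|Y| = 0.02211 S → |Z| = 1/|Y| = 45.23 Ω, ∠Z = −∠Y = 10.47°

10.47°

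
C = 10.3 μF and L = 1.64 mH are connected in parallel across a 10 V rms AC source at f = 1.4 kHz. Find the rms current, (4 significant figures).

212.9 mA

ω = 2πf = 8796 rad/s
X_L = ωL = 14.43 Ω
X_C = 1/(ωC) = 11.04 Ω
Parallel: admittances add. Y = 1/(jωL) + jωC
Y = (0 + j0.02129) S
|Y| = 0.02129 S → |Z| = 1/|Y| = 46.98 Ω, ∠Z = −∠Y = -90.00°
I = V/|Z| = 10/46.98 = 212.9 mA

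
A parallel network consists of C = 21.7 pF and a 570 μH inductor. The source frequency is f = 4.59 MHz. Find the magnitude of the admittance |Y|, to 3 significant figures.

565 μS

ω = 2πf = 2.884e+07 rad/s
X_L = ωL = 16400 Ω
X_C = 1/(ωC) = 1600 Ω
Parallel: admittances add. Y = 1/(jωL) + jωC
Y = (0 + j0.000565) S
|Y| = 0.000565 S → |Z| = 1/|Y| = 1770 Ω, ∠Z = −∠Y = -90.0°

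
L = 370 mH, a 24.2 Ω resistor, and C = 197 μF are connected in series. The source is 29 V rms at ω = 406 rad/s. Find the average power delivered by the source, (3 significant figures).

1.04 W

X_L = ωL = 150 Ω
X_C = 1/(ωC) = 12.5 Ω
Net reactance X = X_L − X_C = 138 Ω
Z = 24.2 + j138 Ω
|Z| = √(24.2² + 138²) = 140 Ω
∠Z = arctan(138/24.2) = 80.0°
I = V/|Z| = 207 mA
P = VI cos φ = 29 × 0.207 × cos(80.0°) = 1.04 W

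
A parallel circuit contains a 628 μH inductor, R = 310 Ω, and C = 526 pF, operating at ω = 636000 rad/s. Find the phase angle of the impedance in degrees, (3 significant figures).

33.9°

X_L = ωL = 399 Ω
X_C = 1/(ωC) = 2990 Ω
Parallel: admittances add. Y = 1/R + 1/(jωL) + jωC
Y = (0.00323 − j0.00217) S
|Y| = 0.00389 S → |Z| = 1/|Y| = 257 Ω, ∠Z = −∠Y = 33.9°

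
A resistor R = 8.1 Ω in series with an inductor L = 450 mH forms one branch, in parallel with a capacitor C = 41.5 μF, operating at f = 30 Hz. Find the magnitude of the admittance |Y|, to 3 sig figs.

ω = 2πf = 188.5 rad/s
X_L = ωL = 84.8 Ω
X_C = 1/(ωC) = 128 Ω
Branch 1 (R+jX_L): Z₁ = 8.10 + j84.8 Ω, |Z₁| = 85.2 Ω
Branch 2 (−jX_C): Z₂ = −j128 Ω
Parallel: Z = Z₁Z₂/(Z₁+Z₂), |Z| = 249 Ω, ∠Z = 73.9°
|Y| = 1/|Z| = 4.02 mS

4.02 mS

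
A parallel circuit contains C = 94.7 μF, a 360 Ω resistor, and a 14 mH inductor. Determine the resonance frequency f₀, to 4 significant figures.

ω₀ = 1/√(LC) = 1/√(0.014 × 9.47e-05) = 868.5 rad/s
f₀ = ω₀/(2π) = 138.2 Hz

138.2 Hz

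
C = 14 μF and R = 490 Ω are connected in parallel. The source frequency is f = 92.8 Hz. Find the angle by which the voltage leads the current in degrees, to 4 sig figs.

-75.96°

ω = 2πf = 583.1 rad/s
X_C = 1/(ωC) = 122.5 Ω
Parallel: admittances add. Y = 1/R + jωC
Y = (0.002041 + j0.008163) S
|Y| = 0.008414 S → |Z| = 1/|Y| = 118.8 Ω, ∠Z = −∠Y = -75.96°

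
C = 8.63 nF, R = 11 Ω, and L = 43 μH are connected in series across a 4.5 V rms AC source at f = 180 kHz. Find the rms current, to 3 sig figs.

ω = 2πf = 1.131e+06 rad/s
X_L = ωL = 48.6 Ω
X_C = 1/(ωC) = 102 Ω
Net reactance X = X_L − X_C = -53.8 Ω
Z = 11.0 − j53.8 Ω
|Z| = √(11.0² + 53.8²) = 54.9 Ω
I = V/|Z| = 4.5/54.9 = 81.9 mA

81.9 mA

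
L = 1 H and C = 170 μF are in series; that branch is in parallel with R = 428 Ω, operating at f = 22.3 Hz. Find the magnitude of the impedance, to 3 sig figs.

95.7 Ω

ω = 2πf = 140.1 rad/s
X_L = ωL = 140 Ω
X_C = 1/(ωC) = 42.0 Ω
Branch 1: Z₁ = R = 428 Ω
Branch 2 (series LC): Z₂ = j(X_L − X_C) = j98.1 Ω
Parallel: Z = Z₁Z₂/(Z₁+Z₂), |Z| = 95.7 Ω, ∠Z = 77.1°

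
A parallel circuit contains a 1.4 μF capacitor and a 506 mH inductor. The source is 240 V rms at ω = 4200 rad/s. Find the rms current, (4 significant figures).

X_L = ωL = 2125 Ω
X_C = 1/(ωC) = 170.1 Ω
Parallel: admittances add. Y = 1/(jωL) + jωC
Y = (0 + j0.005409) S
|Y| = 0.005409 S → |Z| = 1/|Y| = 184.9 Ω, ∠Z = −∠Y = -90.00°
I = V/|Z| = 240/184.9 = 1.298 A

1.298 A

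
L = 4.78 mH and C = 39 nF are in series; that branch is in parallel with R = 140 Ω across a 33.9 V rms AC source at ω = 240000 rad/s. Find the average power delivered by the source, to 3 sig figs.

8.21 W

X_L = ωL = 1150 Ω
X_C = 1/(ωC) = 107 Ω
Branch 1: Z₁ = R = 140 Ω
Branch 2 (series LC): Z₂ = j(X_L − X_C) = j1040 Ω
Parallel: Z = Z₁Z₂/(Z₁+Z₂), |Z| = 139 Ω, ∠Z = 7.66°
I = V/|Z| = 244 mA
P = VI cos φ = 33.9 × 0.244 × cos(7.66°) = 8.21 W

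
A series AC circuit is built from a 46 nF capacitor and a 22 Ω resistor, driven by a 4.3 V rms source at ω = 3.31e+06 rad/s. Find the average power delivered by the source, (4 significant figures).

X_C = 1/(ωC) = 6.568 Ω
Z = 22.00 − j6.568 Ω
|Z| = √(22.00² + 6.568²) = 22.96 Ω
∠Z = arctan(-6.568/22.00) = -16.62°
I = V/|Z| = 187.3 mA
P = VI cos φ = 4.3 × 0.1873 × cos(-16.62°) = 771.7 mW

771.7 mW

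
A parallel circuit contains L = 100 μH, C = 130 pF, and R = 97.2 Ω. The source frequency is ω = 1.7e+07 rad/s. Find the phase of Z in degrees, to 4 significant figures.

X_L = ωL = 1700 Ω
X_C = 1/(ωC) = 452.5 Ω
Parallel: admittances add. Y = 1/R + 1/(jωL) + jωC
Y = (0.01029 + j0.001622) S
|Y| = 0.01042 S → |Z| = 1/|Y| = 96.01 Ω, ∠Z = −∠Y = -8.958°

-8.958°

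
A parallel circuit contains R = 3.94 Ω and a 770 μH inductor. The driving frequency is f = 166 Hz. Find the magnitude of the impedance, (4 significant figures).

ω = 2πf = 1043 rad/s
X_L = ωL = 0.8031 Ω
Parallel: admittances add. Y = 1/R + 1/(jωL)
Y = (0.2538 − j1.245) S
|Y| = 1.271 S → |Z| = 1/|Y| = 0.7869 Ω, ∠Z = −∠Y = 78.48°

0.7869 Ω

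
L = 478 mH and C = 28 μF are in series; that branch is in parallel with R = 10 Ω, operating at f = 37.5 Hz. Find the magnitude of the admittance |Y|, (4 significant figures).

103.2 mS

ω = 2πf = 235.6 rad/s
X_L = ωL = 112.6 Ω
X_C = 1/(ωC) = 151.6 Ω
Branch 1: Z₁ = R = 10.00 Ω
Branch 2 (series LC): Z₂ = j(X_L − X_C) = −j38.95 Ω
Parallel: Z = Z₁Z₂/(Z₁+Z₂), |Z| = 9.686 Ω, ∠Z = -14.40°
|Y| = 1/|Z| = 103.2 mS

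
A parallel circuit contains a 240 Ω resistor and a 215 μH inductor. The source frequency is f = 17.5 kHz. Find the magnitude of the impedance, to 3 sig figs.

ω = 2πf = 110000 rad/s
X_L = ωL = 23.6 Ω
Parallel: admittances add. Y = 1/R + 1/(jωL)
Y = (0.00417 − j0.0423) S
|Y| = 0.0425 S → |Z| = 1/|Y| = 23.5 Ω, ∠Z = −∠Y = 84.4°

23.5 Ω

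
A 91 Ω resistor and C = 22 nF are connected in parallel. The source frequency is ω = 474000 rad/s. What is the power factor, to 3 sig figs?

0.725

X_C = 1/(ωC) = 95.9 Ω
Parallel: admittances add. Y = 1/R + jωC
Y = (0.0110 + j0.0104) S
|Y| = 0.0151 S → |Z| = 1/|Y| = 66.0 Ω, ∠Z = −∠Y = -43.5°
cos φ = cos(-43.5°) = 0.725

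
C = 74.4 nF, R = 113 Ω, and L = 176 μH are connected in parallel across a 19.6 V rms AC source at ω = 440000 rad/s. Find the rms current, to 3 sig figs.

X_L = ωL = 77.4 Ω
X_C = 1/(ωC) = 30.5 Ω
Parallel: admittances add. Y = 1/R + 1/(jωL) + jωC
Y = (0.00885 + j0.0198) S
|Y| = 0.0217 S → |Z| = 1/|Y| = 46.1 Ω, ∠Z = −∠Y = -65.9°
I = V/|Z| = 19.6/46.1 = 425 mA

425 mA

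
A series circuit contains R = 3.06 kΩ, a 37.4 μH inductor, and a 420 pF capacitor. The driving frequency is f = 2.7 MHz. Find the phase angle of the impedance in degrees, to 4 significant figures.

ω = 2πf = 1.696e+07 rad/s
X_L = ωL = 634.5 Ω
X_C = 1/(ωC) = 140.3 Ω
Net reactance X = X_L − X_C = 494.1 Ω
Z = 3060 + j494.1 Ω
|Z| = √(3060² + 494.1²) = 3100 Ω
∠Z = arctan(494.1/3060) = 9.173°

9.173°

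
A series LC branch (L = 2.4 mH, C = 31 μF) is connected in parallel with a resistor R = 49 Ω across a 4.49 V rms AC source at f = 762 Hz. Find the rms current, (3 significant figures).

949 mA

ω = 2πf = 4788 rad/s
X_L = ωL = 11.5 Ω
X_C = 1/(ωC) = 6.74 Ω
Branch 1: Z₁ = R = 49.0 Ω
Branch 2 (series LC): Z₂ = j(X_L − X_C) = j4.75 Ω
Parallel: Z = Z₁Z₂/(Z₁+Z₂), |Z| = 4.73 Ω, ∠Z = 84.5°
I = V/|Z| = 4.49/4.73 = 949 mA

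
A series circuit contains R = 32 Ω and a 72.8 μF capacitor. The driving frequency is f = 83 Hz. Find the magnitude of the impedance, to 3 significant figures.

ω = 2πf = 521.5 rad/s
X_C = 1/(ωC) = 26.3 Ω
Z = 32.0 − j26.3 Ω
|Z| = √(32.0² + 26.3²) = 41.4 Ω

41.4 Ω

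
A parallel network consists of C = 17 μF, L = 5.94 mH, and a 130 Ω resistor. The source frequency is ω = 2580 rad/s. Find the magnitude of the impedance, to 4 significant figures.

43.99 Ω

X_L = ωL = 15.33 Ω
X_C = 1/(ωC) = 22.80 Ω
Parallel: admittances add. Y = 1/R + 1/(jωL) + jωC
Y = (0.007692 − j0.02139) S
|Y| = 0.02273 S → |Z| = 1/|Y| = 43.99 Ω, ∠Z = −∠Y = 70.22°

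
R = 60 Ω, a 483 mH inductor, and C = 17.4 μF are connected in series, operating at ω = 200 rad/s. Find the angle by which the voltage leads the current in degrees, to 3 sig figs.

X_L = ωL = 96.6 Ω
X_C = 1/(ωC) = 287 Ω
Net reactance X = X_L − X_C = -191 Ω
Z = 60.0 − j191 Ω
|Z| = √(60.0² + 191²) = 200 Ω
∠Z = arctan(-191/60.0) = -72.5°

-72.5°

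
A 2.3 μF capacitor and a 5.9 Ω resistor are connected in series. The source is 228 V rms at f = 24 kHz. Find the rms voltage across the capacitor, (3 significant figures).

ω = 2πf = 150800 rad/s
X_C = 1/(ωC) = 2.88 Ω
Z = 5.90 − j2.88 Ω
|Z| = √(5.90² + 2.88²) = 6.57 Ω
I = V/|Z| = 34.7 A
V_C = I·|Z_C| = 34.7 × 2.88 = 100 V

100 V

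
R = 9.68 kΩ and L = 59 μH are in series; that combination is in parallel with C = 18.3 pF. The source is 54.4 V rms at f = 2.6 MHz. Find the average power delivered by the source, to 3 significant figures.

303 mW

ω = 2πf = 1.634e+07 rad/s
X_L = ωL = 964 Ω
X_C = 1/(ωC) = 3340 Ω
Branch 1 (R+jX_L): Z₁ = 9680 + j964 Ω, |Z₁| = 9730 Ω
Branch 2 (−jX_C): Z₂ = −j3340 Ω
Parallel: Z = Z₁Z₂/(Z₁+Z₂), |Z| = 3260 Ω, ∠Z = -70.5°
I = V/|Z| = 16.7 mA
P = VI cos φ = 54.4 × 0.0167 × cos(-70.5°) = 303 mW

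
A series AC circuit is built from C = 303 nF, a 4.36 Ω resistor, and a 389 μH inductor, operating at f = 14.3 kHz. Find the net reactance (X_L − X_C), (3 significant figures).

-1.78 Ω

ω = 2πf = 89850 rad/s
X_L = ωL = 35.0 Ω
X_C = 1/(ωC) = 36.7 Ω
X = 35.0 − 36.7 = -1.78 Ω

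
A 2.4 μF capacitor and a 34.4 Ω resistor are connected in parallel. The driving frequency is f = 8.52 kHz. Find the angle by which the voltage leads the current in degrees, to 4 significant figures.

-77.25°

ω = 2πf = 53530 rad/s
X_C = 1/(ωC) = 7.783 Ω
Parallel: admittances add. Y = 1/R + jωC
Y = (0.02907 + j0.1285) S
|Y| = 0.1317 S → |Z| = 1/|Y| = 7.592 Ω, ∠Z = −∠Y = -77.25°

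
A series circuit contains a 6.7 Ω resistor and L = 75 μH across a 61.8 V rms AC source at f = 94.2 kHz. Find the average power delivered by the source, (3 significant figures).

ω = 2πf = 591900 rad/s
X_L = ωL = 44.4 Ω
Z = 6.70 + j44.4 Ω
|Z| = √(6.70² + 44.4²) = 44.9 Ω
∠Z = arctan(44.4/6.70) = 81.4°
I = V/|Z| = 1.38 A
P = VI cos φ = 61.8 × 1.38 × cos(81.4°) = 12.7 W

12.7 W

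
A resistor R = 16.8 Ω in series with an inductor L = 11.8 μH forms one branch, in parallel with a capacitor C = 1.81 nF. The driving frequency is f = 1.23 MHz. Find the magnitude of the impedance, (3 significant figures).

256 Ω

ω = 2πf = 7.728e+06 rad/s
X_L = ωL = 91.2 Ω
X_C = 1/(ωC) = 71.5 Ω
Branch 1 (R+jX_L): Z₁ = 16.8 + j91.2 Ω, |Z₁| = 92.7 Ω
Branch 2 (−jX_C): Z₂ = −j71.5 Ω
Parallel: Z = Z₁Z₂/(Z₁+Z₂), |Z| = 256 Ω, ∠Z = -60.0°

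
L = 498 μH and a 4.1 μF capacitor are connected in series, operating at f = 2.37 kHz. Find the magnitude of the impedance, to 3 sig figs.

ω = 2πf = 14890 rad/s
X_L = ωL = 7.42 Ω
X_C = 1/(ωC) = 16.4 Ω
Net reactance X = X_L − X_C = -8.96 Ω
Z = − j8.96 Ω
|Z| = √(0² + 8.96²) = 8.96 Ω

8.96 Ω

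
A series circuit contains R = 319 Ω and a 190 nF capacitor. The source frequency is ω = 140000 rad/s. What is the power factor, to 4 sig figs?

X_C = 1/(ωC) = 37.59 Ω
Z = 319.0 − j37.59 Ω
|Z| = √(319.0² + 37.59²) = 321.2 Ω
∠Z = arctan(-37.59/319.0) = -6.721°
cos φ = cos(-6.721°) = 0.9931

0.9931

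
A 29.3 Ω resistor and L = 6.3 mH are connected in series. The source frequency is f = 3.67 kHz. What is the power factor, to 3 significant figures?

0.198

ω = 2πf = 23060 rad/s
X_L = ωL = 145 Ω
Z = 29.3 + j145 Ω
|Z| = √(29.3² + 145²) = 148 Ω
∠Z = arctan(145/29.3) = 78.6°
cos φ = cos(78.6°) = 0.198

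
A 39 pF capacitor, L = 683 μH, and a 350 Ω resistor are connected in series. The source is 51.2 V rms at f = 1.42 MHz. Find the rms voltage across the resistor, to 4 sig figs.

ω = 2πf = 8.922e+06 rad/s
X_L = ωL = 6094 Ω
X_C = 1/(ωC) = 2874 Ω
Net reactance X = X_L − X_C = 3220 Ω
Z = 350.0 + j3220 Ω
|Z| = √(350.0² + 3220²) = 3239 Ω
I = V/|Z| = 15.81 mA
V_R = I·|Z_R| = 0.01581 × 350.0 = 5.533 V

5.533 V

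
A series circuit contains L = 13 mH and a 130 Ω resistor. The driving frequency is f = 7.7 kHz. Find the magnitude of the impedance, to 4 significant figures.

ω = 2πf = 48380 rad/s
X_L = ωL = 628.9 Ω
Z = 130.0 + j628.9 Ω
|Z| = √(130.0² + 628.9²) = 642.2 Ω

642.2 Ω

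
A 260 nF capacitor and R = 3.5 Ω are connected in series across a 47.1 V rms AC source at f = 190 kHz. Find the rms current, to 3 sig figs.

9.90 A

ω = 2πf = 1.194e+06 rad/s
X_C = 1/(ωC) = 3.22 Ω
Z = 3.50 − j3.22 Ω
|Z| = √(3.50² + 3.22²) = 4.76 Ω
I = V/|Z| = 47.1/4.76 = 9.90 A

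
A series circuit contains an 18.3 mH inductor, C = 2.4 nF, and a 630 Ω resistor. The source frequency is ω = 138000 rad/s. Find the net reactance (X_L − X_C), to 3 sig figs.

-494 Ω

X_L = ωL = 2530 Ω
X_C = 1/(ωC) = 3020 Ω
X = 2530 − 3020 = -494 Ω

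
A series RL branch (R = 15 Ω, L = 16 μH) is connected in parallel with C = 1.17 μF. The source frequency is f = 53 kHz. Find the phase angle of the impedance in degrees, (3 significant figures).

-80.9°

ω = 2πf = 333000 rad/s
X_L = ωL = 5.33 Ω
X_C = 1/(ωC) = 2.57 Ω
Branch 1 (R+jX_L): Z₁ = 15.0 + j5.33 Ω, |Z₁| = 15.9 Ω
Branch 2 (−jX_C): Z₂ = −j2.57 Ω
Parallel: Z = Z₁Z₂/(Z₁+Z₂), |Z| = 2.68 Ω, ∠Z = -80.9°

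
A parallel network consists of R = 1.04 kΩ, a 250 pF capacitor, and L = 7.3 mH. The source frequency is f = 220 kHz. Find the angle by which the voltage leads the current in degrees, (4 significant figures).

ω = 2πf = 1.382e+06 rad/s
X_L = ωL = 10090 Ω
X_C = 1/(ωC) = 2894 Ω
Parallel: admittances add. Y = 1/R + 1/(jωL) + jωC
Y = (0.0009615 + j0.0002465) S
|Y| = 0.0009926 S → |Z| = 1/|Y| = 1007 Ω, ∠Z = −∠Y = -14.38°

-14.38°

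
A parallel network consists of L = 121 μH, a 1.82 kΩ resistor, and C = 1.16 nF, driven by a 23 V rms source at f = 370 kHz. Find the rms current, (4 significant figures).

23.44 mA

ω = 2πf = 2.325e+06 rad/s
X_L = ωL = 281.3 Ω
X_C = 1/(ωC) = 370.8 Ω
Parallel: admittances add. Y = 1/R + 1/(jωL) + jωC
Y = (0.0005495 − j0.0008582) S
|Y| = 0.001019 S → |Z| = 1/|Y| = 981.3 Ω, ∠Z = −∠Y = 57.37°
I = V/|Z| = 23/981.3 = 23.44 mA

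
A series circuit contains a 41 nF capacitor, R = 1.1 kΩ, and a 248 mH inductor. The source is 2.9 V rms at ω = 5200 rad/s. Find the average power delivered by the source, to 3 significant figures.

724 μW

X_L = ωL = 1290 Ω
X_C = 1/(ωC) = 4690 Ω
Net reactance X = X_L − X_C = -3400 Ω
Z = 1100 − j3400 Ω
|Z| = √(1100² + 3400²) = 3570 Ω
∠Z = arctan(-3400/1100) = -72.1°
I = V/|Z| = 811 μA
P = VI cos φ = 2.9 × 0.000811 × cos(-72.1°) = 724 μW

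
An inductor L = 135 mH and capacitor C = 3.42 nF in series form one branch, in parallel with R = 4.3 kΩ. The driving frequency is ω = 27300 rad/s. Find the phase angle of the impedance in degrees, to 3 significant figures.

X_L = ωL = 3690 Ω
X_C = 1/(ωC) = 10700 Ω
Branch 1: Z₁ = R = 4300 Ω
Branch 2 (series LC): Z₂ = j(X_L − X_C) = −j7030 Ω
Parallel: Z = Z₁Z₂/(Z₁+Z₂), |Z| = 3670 Ω, ∠Z = -31.5°

-31.5°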